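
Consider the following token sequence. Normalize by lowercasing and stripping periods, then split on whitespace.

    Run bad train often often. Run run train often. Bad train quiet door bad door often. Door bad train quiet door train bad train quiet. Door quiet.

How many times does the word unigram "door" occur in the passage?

Scanning the 27 tokens for "door":
  position 13: door
  position 15: door
  position 17: door
  position 21: door
  position 26: door

5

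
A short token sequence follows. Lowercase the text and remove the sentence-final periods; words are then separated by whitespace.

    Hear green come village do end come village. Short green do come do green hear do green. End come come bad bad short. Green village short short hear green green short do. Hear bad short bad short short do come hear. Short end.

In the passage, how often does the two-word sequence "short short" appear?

2

Scanning the 42 overlapping bigram windows for "short short":
  position 26–27: short short
  position 37–38: short short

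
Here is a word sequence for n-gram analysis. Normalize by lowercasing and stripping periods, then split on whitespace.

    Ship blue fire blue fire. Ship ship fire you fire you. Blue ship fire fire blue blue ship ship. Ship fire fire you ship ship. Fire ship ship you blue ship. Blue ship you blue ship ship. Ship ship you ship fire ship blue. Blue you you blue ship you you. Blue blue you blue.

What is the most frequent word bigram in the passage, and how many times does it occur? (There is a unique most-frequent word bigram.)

"ship ship", 8 times

Bigram frequencies (highest first):
  ship ship: 8
  you blue: 6
  blue ship: 6
  ship fire: 5
  ship you: 4
  ship blue: 3
  … (10 more, each ≤ 3)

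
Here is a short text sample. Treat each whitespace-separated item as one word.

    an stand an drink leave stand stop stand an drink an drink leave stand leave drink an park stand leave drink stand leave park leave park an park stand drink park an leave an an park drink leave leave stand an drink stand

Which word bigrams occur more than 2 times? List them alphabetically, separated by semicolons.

an drink; an park; drink leave; leave stand; stand an; stand leave

Bigram counts meeting the condition (more than 2 times):
  an drink: 4
  an park: 3
  drink leave: 3
  leave stand: 3
  stand an: 3
  stand leave: 3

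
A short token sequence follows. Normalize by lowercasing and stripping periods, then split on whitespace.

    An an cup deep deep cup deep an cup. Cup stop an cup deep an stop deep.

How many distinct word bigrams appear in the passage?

11

17 tokens → 16 bigram windows in total.
Repeated bigrams (each contributes count−1 duplicates):
  an cup: 3
  cup deep: 3
  deep an: 2
5 duplicate windows → 16 − 5 = 11 distinct.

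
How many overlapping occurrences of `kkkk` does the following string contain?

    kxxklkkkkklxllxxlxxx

2

Sliding a length-4 window over the 20 characters (17 positions):
  position 6–9: kkkk
  position 7–10: kkkk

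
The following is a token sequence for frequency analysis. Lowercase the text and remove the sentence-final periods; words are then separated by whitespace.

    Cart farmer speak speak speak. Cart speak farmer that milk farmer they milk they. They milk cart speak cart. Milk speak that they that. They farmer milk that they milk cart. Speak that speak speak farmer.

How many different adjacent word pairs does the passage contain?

36 tokens → 35 bigram windows in total.
Repeated bigrams (each contributes count−1 duplicates):
  cart speak: 3
  speak speak: 3
  that they: 3
  they milk: 3
  milk cart: 2
  speak cart: 2
  speak farmer: 2
  speak that: 2
12 duplicate windows → 35 − 12 = 23 distinct.

23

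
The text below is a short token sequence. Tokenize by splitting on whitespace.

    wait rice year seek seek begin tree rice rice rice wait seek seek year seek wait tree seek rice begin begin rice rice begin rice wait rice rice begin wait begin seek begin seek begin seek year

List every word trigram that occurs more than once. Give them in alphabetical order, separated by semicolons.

begin seek begin; rice rice begin; seek begin seek

Trigram counts meeting the condition (more than once):
  begin seek begin: 2
  rice rice begin: 2
  seek begin seek: 2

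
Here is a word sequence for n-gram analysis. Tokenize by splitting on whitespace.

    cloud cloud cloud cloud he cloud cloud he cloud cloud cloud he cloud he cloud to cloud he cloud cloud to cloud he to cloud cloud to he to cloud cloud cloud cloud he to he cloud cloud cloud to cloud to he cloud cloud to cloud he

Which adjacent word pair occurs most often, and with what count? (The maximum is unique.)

"cloud cloud", 14 times

Bigram frequencies (highest first):
  cloud cloud: 14
  cloud he: 8
  he cloud: 7
  cloud to: 6
  to cloud: 6
  he to: 3
  … (1 more, each ≤ 3)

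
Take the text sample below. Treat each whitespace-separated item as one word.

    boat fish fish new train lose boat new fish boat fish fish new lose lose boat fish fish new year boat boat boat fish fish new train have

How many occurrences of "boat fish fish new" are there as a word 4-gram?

4

Scanning the 25 overlapping 4-gram windows for "boat fish fish new":
  position 1–4: boat fish fish new
  position 10–13: boat fish fish new
  position 16–19: boat fish fish new
  position 23–26: boat fish fish new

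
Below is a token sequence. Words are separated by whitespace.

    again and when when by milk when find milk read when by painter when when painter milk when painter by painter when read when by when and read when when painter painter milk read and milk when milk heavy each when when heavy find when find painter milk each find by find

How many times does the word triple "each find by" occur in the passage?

1

Scanning the 50 overlapping trigram windows for "each find by":
  position 49–51: each find by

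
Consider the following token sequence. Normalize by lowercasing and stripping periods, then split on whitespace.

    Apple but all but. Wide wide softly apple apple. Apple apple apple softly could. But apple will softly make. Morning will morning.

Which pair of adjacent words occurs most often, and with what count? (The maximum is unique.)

"apple apple", 4 times

Bigram frequencies (highest first):
  apple apple: 4
  apple but: 1
  but all: 1
  all but: 1
  but wide: 1
  wide wide: 1
  … (12 more, each ≤ 1)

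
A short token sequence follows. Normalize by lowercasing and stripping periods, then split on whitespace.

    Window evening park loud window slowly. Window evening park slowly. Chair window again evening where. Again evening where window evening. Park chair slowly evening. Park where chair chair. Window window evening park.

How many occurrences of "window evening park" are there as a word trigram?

4

Scanning the 30 overlapping trigram windows for "window evening park":
  position 1–3: window evening park
  position 7–9: window evening park
  position 19–21: window evening park
  position 30–32: window evening park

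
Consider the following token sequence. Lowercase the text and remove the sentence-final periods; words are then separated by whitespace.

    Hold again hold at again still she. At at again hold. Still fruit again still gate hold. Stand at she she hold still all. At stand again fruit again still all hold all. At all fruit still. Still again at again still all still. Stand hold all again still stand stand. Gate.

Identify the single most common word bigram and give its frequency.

"again still", 5 times

Bigram frequencies (highest first):
  again still: 5
  at again: 3
  still all: 3
  again hold: 2
  hold still: 2
  fruit again: 2
  … (31 more, each ≤ 2)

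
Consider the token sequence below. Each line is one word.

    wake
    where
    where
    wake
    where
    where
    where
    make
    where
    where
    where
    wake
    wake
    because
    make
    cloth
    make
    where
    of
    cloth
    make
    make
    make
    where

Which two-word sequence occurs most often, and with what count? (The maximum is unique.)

"where where", 5 times

Bigram frequencies (highest first):
  where where: 5
  make where: 3
  wake where: 2
  where wake: 2
  cloth make: 2
  make make: 2
  … (7 more, each ≤ 1)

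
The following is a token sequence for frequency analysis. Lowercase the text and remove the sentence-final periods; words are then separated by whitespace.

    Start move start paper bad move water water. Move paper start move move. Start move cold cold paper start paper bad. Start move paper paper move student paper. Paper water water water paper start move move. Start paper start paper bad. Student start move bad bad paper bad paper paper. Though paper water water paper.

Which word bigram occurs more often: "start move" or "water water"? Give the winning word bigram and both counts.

"start move" (6 vs 4)

"start move": 6 occurrences
"water water": 4 occurrences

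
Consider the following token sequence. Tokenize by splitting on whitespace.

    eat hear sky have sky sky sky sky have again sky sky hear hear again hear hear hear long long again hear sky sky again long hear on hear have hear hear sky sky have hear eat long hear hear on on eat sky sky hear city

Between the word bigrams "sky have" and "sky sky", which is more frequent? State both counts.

"sky sky" (7 vs 3)

"sky have": 3 occurrences
"sky sky": 7 occurrences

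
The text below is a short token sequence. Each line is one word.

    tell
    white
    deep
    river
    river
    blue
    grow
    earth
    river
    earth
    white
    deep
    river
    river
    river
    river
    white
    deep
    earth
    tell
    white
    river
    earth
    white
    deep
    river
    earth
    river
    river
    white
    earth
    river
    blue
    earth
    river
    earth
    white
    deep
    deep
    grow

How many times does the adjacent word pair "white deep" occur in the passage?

5

Scanning the 39 overlapping bigram windows for "white deep":
  position 2–3: white deep
  position 11–12: white deep
  position 17–18: white deep
  position 24–25: white deep
  position 37–38: white deep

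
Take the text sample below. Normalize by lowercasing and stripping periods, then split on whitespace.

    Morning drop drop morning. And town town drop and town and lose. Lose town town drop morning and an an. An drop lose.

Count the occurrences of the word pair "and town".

2

Scanning the 22 overlapping bigram windows for "and town":
  position 5–6: and town
  position 9–10: and town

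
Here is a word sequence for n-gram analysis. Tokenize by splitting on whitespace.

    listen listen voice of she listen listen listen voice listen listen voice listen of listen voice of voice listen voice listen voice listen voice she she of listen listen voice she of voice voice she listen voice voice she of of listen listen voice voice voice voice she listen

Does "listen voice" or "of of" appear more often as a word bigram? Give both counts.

"listen voice" (10 vs 1)

"listen voice": 10 occurrences
"of of": 1 occurrence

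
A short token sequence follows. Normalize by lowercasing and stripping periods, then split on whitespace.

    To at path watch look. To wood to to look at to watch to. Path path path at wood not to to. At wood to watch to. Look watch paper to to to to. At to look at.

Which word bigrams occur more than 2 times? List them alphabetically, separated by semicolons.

to at; to look; to to

Bigram counts meeting the condition (more than 2 times):
  to at: 3
  to look: 3
  to to: 5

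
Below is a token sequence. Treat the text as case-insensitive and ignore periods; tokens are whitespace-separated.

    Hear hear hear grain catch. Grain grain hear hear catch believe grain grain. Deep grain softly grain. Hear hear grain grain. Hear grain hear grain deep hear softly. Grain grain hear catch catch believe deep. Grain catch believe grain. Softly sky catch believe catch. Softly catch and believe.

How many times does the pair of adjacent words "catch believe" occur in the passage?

Scanning the 47 overlapping bigram windows for "catch believe":
  position 10–11: catch believe
  position 33–34: catch believe
  position 37–38: catch believe
  position 42–43: catch believe

4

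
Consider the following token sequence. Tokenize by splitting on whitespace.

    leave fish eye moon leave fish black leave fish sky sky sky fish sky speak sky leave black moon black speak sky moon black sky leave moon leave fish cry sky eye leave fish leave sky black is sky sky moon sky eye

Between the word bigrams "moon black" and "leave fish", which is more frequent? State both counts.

"moon black": 2 occurrences
"leave fish": 5 occurrences

"leave fish" (5 vs 2)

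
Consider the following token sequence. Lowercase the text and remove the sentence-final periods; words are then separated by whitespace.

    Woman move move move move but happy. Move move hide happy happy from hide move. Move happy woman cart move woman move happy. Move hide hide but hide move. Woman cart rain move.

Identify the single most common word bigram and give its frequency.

Bigram frequencies (highest first):
  move move: 5
  woman move: 2
  happy move: 2
  move hide: 2
  hide move: 2
  move happy: 2
  … (15 more, each ≤ 2)

"move move", 5 times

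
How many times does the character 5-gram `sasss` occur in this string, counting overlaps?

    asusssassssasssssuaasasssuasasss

4

Sliding a length-5 window over the 32 characters (28 positions):
  position 6–10: sasss
  position 11–15: sasss
  position 21–25: sasss
  position 28–32: sasss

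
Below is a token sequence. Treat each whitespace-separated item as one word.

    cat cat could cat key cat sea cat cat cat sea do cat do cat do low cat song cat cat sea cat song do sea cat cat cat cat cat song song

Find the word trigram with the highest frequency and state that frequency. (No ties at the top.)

Trigram frequencies (highest first):
  cat cat cat: 4
  cat sea cat: 2
  sea cat cat: 2
  cat cat sea: 2
  do cat do: 2
  cat cat could: 1
  … (18 more, each ≤ 1)

"cat cat cat", 4 times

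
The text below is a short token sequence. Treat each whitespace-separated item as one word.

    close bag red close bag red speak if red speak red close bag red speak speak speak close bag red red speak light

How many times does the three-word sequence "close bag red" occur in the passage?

4

Scanning the 21 overlapping trigram windows for "close bag red":
  position 1–3: close bag red
  position 4–6: close bag red
  position 12–14: close bag red
  position 18–20: close bag red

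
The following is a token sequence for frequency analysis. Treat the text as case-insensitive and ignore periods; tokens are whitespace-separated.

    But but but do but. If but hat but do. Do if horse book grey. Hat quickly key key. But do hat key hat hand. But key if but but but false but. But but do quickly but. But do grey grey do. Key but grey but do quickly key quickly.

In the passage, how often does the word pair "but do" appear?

6

Scanning the 50 overlapping bigram windows for "but do":
  position 3–4: but do
  position 9–10: but do
  position 20–21: but do
  position 35–36: but do
  position 39–40: but do
  position 47–48: but do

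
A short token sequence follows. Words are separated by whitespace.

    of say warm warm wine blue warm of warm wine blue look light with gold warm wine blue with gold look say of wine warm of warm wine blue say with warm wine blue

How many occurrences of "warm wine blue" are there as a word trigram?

Scanning the 32 overlapping trigram windows for "warm wine blue":
  position 4–6: warm wine blue
  position 9–11: warm wine blue
  position 16–18: warm wine blue
  position 27–29: warm wine blue
  position 32–34: warm wine blue

5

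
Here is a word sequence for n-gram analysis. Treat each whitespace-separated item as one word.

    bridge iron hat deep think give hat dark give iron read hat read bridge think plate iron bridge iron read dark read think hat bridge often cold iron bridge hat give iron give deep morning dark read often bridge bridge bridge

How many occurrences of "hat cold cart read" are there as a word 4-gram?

0

Scanning the 38 overlapping 4-gram windows for "hat cold cart read":
  (none found)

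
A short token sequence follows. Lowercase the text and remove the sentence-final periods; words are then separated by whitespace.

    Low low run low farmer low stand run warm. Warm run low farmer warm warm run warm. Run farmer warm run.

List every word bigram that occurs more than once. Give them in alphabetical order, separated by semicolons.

farmer warm; low farmer; run low; run warm; warm run; warm warm

Bigram counts meeting the condition (more than once):
  farmer warm: 2
  low farmer: 2
  run low: 2
  run warm: 2
  warm run: 4
  warm warm: 2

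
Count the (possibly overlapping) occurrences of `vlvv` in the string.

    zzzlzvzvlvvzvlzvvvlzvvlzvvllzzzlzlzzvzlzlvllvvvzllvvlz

Sliding a length-4 window over the 54 characters (51 positions):
  position 8–11: vlvv

1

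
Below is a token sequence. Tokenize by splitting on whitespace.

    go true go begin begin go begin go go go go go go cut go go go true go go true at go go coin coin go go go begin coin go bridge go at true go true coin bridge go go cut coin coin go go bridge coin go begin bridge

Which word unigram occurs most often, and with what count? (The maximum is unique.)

Unigram frequencies (highest first):
  go: 27
  coin: 7
  true: 5
  begin: 5
  bridge: 4
  cut: 2
  … (1 more, each ≤ 2)

"go", 27 times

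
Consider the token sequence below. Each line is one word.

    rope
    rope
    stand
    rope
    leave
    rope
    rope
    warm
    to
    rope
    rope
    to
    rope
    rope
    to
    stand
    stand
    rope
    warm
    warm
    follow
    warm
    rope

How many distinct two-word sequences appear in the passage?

23 tokens → 22 bigram windows in total.
Repeated bigrams (each contributes count−1 duplicates):
  rope rope: 4
  rope to: 2
  rope warm: 2
  stand rope: 2
  to rope: 2
7 duplicate windows → 22 − 7 = 15 distinct.

15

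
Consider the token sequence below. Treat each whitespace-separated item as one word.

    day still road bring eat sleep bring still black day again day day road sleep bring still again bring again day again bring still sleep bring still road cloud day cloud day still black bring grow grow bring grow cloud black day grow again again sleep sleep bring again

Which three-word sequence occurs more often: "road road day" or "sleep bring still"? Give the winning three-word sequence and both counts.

"road road day": 0 occurrences
"sleep bring still": 3 occurrences

"sleep bring still" (3 vs 0)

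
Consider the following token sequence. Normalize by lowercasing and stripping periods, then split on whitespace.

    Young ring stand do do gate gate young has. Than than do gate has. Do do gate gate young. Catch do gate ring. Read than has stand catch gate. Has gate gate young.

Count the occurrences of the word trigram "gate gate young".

Scanning the 31 overlapping trigram windows for "gate gate young":
  position 6–8: gate gate young
  position 17–19: gate gate young
  position 31–33: gate gate young

3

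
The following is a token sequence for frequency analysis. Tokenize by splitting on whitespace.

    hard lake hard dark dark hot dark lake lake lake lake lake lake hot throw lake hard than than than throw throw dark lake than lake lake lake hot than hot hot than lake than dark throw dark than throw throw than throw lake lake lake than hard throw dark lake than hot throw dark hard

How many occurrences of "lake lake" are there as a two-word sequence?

Scanning the 55 overlapping bigram windows for "lake lake":
  position 8–9: lake lake
  position 9–10: lake lake
  position 10–11: lake lake
  position 11–12: lake lake
  position 12–13: lake lake
  position 26–27: lake lake
  position 27–28: lake lake
  position 44–45: lake lake
  position 45–46: lake lake

9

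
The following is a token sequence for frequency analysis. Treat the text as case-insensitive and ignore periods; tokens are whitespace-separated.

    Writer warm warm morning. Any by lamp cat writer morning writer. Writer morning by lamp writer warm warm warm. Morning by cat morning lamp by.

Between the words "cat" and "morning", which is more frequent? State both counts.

"cat": 2 occurrences
"morning": 5 occurrences

"morning" (5 vs 2)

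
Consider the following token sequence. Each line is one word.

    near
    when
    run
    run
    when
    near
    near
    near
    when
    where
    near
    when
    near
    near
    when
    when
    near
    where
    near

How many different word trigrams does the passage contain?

19 tokens → 17 trigram windows in total.
Repeated trigrams (each contributes count−1 duplicates):
  near near when: 2
  when near near: 2
2 duplicate windows → 17 − 2 = 15 distinct.

15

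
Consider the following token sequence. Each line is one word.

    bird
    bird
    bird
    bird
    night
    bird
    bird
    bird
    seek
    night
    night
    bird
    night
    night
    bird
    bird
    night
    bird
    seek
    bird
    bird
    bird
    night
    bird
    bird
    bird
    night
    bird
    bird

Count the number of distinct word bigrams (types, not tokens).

7

29 tokens → 28 bigram windows in total.
Repeated bigrams (each contributes count−1 duplicates):
  bird bird: 11
  night bird: 6
  bird night: 5
  bird seek: 2
  night night: 2
21 duplicate windows → 28 − 21 = 7 distinct.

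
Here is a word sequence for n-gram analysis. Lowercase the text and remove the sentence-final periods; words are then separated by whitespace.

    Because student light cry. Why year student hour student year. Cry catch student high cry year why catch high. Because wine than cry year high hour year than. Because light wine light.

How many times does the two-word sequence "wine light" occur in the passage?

Scanning the 31 overlapping bigram windows for "wine light":
  position 31–32: wine light

1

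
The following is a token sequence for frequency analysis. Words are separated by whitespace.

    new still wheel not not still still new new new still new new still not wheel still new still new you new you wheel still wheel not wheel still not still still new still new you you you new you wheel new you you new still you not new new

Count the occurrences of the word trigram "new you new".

Scanning the 48 overlapping trigram windows for "new you new":
  position 20–22: new you new

1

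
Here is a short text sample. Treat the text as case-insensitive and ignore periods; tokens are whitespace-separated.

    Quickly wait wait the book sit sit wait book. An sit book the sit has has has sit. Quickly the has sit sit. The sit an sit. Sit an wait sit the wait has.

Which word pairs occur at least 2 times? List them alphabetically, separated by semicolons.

Bigram counts meeting the condition (at least 2 times):
  an sit: 2
  has has: 2
  has sit: 2
  sit an: 2
  sit sit: 3
  sit the: 2
  the sit: 2

an sit; has has; has sit; sit an; sit sit; sit the; the sit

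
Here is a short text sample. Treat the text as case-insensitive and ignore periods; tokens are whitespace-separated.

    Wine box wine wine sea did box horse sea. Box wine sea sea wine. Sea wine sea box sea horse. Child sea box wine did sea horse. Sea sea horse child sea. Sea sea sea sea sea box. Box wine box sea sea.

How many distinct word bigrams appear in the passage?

18

43 tokens → 42 bigram windows in total.
Repeated bigrams (each contributes count−1 duplicates):
  sea sea: 8
  box wine: 4
  sea box: 4
  wine sea: 4
  sea horse: 3
  box sea: 2
  child sea: 2
  horse child: 2
  … (3 more repeated)
24 duplicate windows → 42 − 24 = 18 distinct.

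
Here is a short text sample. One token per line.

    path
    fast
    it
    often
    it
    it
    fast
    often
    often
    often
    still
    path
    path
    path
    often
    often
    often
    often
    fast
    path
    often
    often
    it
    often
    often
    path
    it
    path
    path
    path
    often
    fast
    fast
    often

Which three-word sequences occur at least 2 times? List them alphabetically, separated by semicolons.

Trigram counts meeting the condition (at least 2 times):
  often often often: 3
  path often often: 2
  path path often: 2
  path path path: 2

often often often; path often often; path path often; path path path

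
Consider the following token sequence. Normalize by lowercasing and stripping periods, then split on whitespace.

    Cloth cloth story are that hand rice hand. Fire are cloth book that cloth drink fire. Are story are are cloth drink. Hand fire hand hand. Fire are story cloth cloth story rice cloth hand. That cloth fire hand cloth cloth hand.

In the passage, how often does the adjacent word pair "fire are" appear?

3

Scanning the 41 overlapping bigram windows for "fire are":
  position 9–10: fire are
  position 16–17: fire are
  position 27–28: fire are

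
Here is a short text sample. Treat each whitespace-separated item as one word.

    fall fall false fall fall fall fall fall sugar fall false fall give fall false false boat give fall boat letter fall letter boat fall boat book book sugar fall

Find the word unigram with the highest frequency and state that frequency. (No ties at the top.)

"fall", 14 times

Unigram frequencies (highest first):
  fall: 14
  false: 4
  boat: 4
  sugar: 2
  give: 2
  letter: 2
  … (1 more, each ≤ 2)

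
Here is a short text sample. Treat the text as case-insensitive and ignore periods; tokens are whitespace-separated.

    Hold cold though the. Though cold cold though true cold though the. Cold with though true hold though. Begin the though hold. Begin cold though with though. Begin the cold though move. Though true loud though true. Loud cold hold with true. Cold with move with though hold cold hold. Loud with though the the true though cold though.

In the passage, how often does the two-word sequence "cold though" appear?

6

Scanning the 58 overlapping bigram windows for "cold though":
  position 2–3: cold though
  position 7–8: cold though
  position 10–11: cold though
  position 24–25: cold though
  position 30–31: cold though
  position 58–59: cold though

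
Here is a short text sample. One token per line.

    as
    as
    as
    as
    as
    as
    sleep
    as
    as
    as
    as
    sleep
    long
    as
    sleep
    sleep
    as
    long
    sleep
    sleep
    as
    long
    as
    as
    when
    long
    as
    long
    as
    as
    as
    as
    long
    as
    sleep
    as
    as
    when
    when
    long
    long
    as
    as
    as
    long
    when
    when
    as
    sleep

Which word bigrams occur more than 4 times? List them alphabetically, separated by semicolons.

Bigram counts meeting the condition (more than 4 times):
  as as: 15
  as long: 5
  as sleep: 5
  long as: 6

as as; as long; as sleep; long as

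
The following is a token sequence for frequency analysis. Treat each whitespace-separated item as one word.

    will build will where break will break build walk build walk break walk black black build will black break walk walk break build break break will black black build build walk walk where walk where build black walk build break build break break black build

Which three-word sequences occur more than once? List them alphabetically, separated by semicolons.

black black build; break build break; build break break

Trigram counts meeting the condition (more than once):
  black black build: 2
  break build break: 2
  build break break: 2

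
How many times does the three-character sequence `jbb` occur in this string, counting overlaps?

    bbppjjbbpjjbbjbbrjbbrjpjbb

5

Sliding a length-3 window over the 26 characters (24 positions):
  position 6–8: jbb
  position 11–13: jbb
  position 14–16: jbb
  position 18–20: jbb
  position 24–26: jbb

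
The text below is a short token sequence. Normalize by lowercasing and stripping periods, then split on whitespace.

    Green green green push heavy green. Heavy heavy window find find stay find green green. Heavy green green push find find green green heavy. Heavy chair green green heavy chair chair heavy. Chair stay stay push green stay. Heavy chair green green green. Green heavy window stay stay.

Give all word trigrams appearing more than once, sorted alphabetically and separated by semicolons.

Trigram counts meeting the condition (more than once):
  chair green green: 2
  find green green: 2
  green green green: 3
  green green heavy: 4
  green green push: 2
  green heavy heavy: 2
  heavy chair green: 2

chair green green; find green green; green green green; green green heavy; green green push; green heavy heavy; heavy chair green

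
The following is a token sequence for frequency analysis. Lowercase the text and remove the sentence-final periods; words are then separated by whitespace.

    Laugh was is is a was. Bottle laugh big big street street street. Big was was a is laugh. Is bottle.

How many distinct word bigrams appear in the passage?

21 tokens → 20 bigram windows in total.
Repeated bigrams (each contributes count−1 duplicates):
  street street: 2
1 duplicate windows → 20 − 1 = 19 distinct.

19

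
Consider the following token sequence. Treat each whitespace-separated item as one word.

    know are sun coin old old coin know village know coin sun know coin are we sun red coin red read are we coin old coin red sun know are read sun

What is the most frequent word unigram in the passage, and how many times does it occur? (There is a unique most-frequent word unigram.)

"coin", 7 times

Unigram frequencies (highest first):
  coin: 7
  know: 5
  sun: 5
  are: 4
  old: 3
  red: 3
  … (3 more, each ≤ 2)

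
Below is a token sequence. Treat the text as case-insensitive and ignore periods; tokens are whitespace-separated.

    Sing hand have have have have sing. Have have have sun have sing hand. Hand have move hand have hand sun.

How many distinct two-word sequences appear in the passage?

21 tokens → 20 bigram windows in total.
Repeated bigrams (each contributes count−1 duplicates):
  have have: 5
  hand have: 3
  have sing: 2
  sing hand: 2
8 duplicate windows → 20 − 8 = 12 distinct.

12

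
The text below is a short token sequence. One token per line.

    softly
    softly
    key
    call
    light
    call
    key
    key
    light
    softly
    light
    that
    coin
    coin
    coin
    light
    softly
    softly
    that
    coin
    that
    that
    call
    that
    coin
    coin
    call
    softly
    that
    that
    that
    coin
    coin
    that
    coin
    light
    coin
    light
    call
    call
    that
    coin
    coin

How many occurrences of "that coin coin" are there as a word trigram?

Scanning the 41 overlapping trigram windows for "that coin coin":
  position 12–14: that coin coin
  position 24–26: that coin coin
  position 31–33: that coin coin
  position 41–43: that coin coin

4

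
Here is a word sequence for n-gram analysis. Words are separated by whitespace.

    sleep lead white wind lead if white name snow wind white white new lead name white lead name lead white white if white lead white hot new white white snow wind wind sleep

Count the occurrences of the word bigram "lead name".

2

Scanning the 32 overlapping bigram windows for "lead name":
  position 14–15: lead name
  position 17–18: lead name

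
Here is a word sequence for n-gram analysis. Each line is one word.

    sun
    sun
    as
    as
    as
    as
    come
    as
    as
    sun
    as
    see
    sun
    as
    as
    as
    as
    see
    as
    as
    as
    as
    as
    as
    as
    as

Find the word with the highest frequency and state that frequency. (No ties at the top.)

Unigram frequencies (highest first):
  as: 19
  sun: 4
  see: 2
  come: 1

"as", 19 times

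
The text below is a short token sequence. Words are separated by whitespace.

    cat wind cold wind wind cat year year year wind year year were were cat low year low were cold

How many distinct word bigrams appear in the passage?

17

20 tokens → 19 bigram windows in total.
Repeated bigrams (each contributes count−1 duplicates):
  year year: 3
2 duplicate windows → 19 − 2 = 17 distinct.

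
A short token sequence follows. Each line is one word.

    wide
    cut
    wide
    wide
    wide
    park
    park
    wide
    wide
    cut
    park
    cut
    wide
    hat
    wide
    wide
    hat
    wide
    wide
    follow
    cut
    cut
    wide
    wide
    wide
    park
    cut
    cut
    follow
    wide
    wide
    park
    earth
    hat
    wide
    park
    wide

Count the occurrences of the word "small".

Scanning the 37 tokens for "small":
  (none found)

0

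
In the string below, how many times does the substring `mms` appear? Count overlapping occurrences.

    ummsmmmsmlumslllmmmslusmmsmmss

5

Sliding a length-3 window over the 30 characters (28 positions):
  position 2–4: mms
  position 6–8: mms
  position 18–20: mms
  position 24–26: mms
  position 27–29: mms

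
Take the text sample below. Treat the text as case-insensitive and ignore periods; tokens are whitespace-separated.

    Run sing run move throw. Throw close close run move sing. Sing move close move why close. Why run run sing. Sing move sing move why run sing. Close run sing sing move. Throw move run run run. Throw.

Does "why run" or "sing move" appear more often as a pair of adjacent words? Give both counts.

"sing move" (4 vs 2)

"why run": 2 occurrences
"sing move": 4 occurrences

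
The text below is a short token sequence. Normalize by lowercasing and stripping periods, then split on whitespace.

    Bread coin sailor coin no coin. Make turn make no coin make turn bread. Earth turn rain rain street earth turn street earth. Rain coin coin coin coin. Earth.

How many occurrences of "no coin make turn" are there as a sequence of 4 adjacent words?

2

Scanning the 26 overlapping 4-gram windows for "no coin make turn":
  position 5–8: no coin make turn
  position 10–13: no coin make turn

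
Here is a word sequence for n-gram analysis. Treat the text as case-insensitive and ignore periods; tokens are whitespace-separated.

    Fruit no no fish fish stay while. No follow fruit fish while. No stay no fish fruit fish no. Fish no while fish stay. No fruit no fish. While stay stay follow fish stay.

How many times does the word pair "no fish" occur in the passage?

Scanning the 33 overlapping bigram windows for "no fish":
  position 3–4: no fish
  position 15–16: no fish
  position 19–20: no fish
  position 27–28: no fish

4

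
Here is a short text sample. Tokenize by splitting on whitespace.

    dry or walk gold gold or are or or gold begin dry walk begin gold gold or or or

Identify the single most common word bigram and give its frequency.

Bigram frequencies (highest first):
  or or: 3
  gold gold: 2
  gold or: 2
  dry or: 1
  or walk: 1
  walk gold: 1
  … (8 more, each ≤ 1)

"or or", 3 times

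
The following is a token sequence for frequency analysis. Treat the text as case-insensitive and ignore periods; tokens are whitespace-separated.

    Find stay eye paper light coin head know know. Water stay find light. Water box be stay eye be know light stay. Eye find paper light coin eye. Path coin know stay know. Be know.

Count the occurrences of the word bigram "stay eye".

Scanning the 34 overlapping bigram windows for "stay eye":
  position 2–3: stay eye
  position 17–18: stay eye
  position 22–23: stay eye

3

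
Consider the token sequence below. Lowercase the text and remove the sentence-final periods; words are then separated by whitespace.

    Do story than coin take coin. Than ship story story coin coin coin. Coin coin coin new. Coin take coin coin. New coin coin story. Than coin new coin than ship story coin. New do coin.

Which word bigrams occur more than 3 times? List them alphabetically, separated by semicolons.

Bigram counts meeting the condition (more than 3 times):
  coin coin: 7
  coin new: 4

coin coin; coin new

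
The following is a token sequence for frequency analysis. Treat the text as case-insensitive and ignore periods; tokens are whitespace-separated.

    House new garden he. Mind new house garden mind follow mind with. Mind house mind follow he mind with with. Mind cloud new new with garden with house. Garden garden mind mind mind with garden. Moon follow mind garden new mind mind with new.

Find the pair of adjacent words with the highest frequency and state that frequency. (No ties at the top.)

Bigram frequencies (highest first):
  mind with: 4
  mind mind: 3
  he mind: 2
  house garden: 2
  garden mind: 2
  mind follow: 2
  … (25 more, each ≤ 2)

"mind with", 4 times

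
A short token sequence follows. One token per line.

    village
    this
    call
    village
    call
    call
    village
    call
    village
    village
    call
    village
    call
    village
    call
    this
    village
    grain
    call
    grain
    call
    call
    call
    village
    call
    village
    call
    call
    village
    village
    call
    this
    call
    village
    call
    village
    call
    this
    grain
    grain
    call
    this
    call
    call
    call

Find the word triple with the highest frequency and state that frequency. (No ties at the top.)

"call village call", 8 times

Trigram frequencies (highest first):
  call village call: 8
  village call village: 5
  call call village: 3
  village call this: 3
  this call village: 2
  village call call: 2
  … (16 more, each ≤ 2)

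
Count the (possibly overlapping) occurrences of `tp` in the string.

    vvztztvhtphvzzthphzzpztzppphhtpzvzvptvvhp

Sliding a length-2 window over the 41 characters (40 positions):
  position 9–10: tp
  position 30–31: tp

2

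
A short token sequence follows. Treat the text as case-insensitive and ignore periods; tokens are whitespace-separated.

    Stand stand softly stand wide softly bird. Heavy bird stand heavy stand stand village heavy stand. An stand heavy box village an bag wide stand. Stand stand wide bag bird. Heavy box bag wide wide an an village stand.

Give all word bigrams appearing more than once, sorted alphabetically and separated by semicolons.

bag wide; bird heavy; heavy box; heavy stand; stand heavy; stand stand; stand wide

Bigram counts meeting the condition (more than once):
  bag wide: 2
  bird heavy: 2
  heavy box: 2
  heavy stand: 2
  stand heavy: 2
  stand stand: 4
  stand wide: 2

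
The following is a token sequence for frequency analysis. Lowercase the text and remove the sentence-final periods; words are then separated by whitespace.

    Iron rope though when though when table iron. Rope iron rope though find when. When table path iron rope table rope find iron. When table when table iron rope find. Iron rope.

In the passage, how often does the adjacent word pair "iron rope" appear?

6

Scanning the 31 overlapping bigram windows for "iron rope":
  position 1–2: iron rope
  position 8–9: iron rope
  position 10–11: iron rope
  position 18–19: iron rope
  position 28–29: iron rope
  position 31–32: iron rope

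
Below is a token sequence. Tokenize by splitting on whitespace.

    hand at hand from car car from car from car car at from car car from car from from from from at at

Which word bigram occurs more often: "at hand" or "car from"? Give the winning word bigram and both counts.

"car from" (4 vs 1)

"at hand": 1 occurrence
"car from": 4 occurrences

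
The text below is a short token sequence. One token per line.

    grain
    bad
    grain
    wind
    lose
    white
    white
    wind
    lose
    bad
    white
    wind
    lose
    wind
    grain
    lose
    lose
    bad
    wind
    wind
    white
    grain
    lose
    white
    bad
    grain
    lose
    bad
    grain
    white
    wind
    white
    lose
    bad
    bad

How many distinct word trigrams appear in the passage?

32

35 tokens → 33 trigram windows in total.
Repeated trigrams (each contributes count−1 duplicates):
  white wind lose: 2
1 duplicate windows → 33 − 1 = 32 distinct.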